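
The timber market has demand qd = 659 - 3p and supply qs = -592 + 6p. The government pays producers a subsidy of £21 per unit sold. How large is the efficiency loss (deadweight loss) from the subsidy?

Pre-subsidy: 659 - 3p = -592 + 6p gives p* = 139, q* = 242.
With the subsidy, sellers receive ps = pb + 21 for each unit, where pb is the price buyers pay.
Supply in terms of pb becomes qs = -592 + 6(pb + 21) = -466 + 6pb. Setting this equal to demand: 659 - 3pb = -466 + 6pb, so pb = 125.
Sellers receive ps = 125 + 21 = 146; q' = 659 − 3·125 = 284.
The subsidy expands output by 284 − 242 = 42 past the efficient level; on those units the gap between marginal cost and willingness to pay runs from 0 up to 21.
DWL = ½ × 21 × 42 = 441.

Deadweight loss = £441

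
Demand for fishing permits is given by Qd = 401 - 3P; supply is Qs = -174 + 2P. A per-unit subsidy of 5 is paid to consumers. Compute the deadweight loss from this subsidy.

Deadweight loss = 15

Pre-subsidy: 401 - 3P = -174 + 2P gives P* = 115, Q* = 56.
With the rebate, buyers effectively pay Pb = Ps − 5, where Ps is the price sellers receive.
Demand in terms of Ps becomes Qd = 401 − 3(Ps − 5) = 416 - 3Ps. Setting this equal to supply: 416 - 3Ps = -174 + 2Ps, so Ps = 118.
Buyers pay Pb = 118 − 5 = 113; Q' = -174 + 2·118 = 62.
The subsidy expands output by 62 − 56 = 6 past the efficient level; on those units the gap between marginal cost and willingness to pay runs from 0 up to 5.
DWL = ½ × 5 × 6 = 15.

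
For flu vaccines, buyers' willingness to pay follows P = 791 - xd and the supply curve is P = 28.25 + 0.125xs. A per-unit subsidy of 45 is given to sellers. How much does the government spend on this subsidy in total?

Pre-subsidy: 791 - x = 28.25 + 0.125x gives x* = 678 and P* = 113.
With the subsidy, sellers receive Ps = Pb + 45 for each unit, where Pb is the price buyers pay.
On the curves, Pb = 791 - x and Ps = 28.25 + 0.125x; the wedge Ps − Pb = 45 gives 28.25 + 0.125x − (791 - x) = 45, so x' = 718.
Then Pb = 791 − 1·718 = 73 and Ps = 28.25 + 0.125·718 = 118.
Government outlay = subsidy × quantity = 45 × 718 = 32310.

Government cost = 32310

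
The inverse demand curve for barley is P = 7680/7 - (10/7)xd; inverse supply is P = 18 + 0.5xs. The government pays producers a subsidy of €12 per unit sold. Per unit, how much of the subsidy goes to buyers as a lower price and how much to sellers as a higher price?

Pre-subsidy: 7680/7 - (10/7)x = 18 + 0.5x gives x* = 5036/9 and P* = 2680/9.
With the subsidy, sellers receive Ps = Pb + 12 for each unit, where Pb is the price buyers pay.
On the curves, Pb = 7680/7 - (10/7)x and Ps = 18 + 0.5x; the wedge Ps − Pb = 12 gives 18 + 0.5x − (7680/7 - (10/7)x) = 12, so x' = 5092/9.
Then Pb = 7680/7 − (10/7)·(5092/9) = 2600/9 and Ps = 18 + 0.5·(5092/9) = 2708/9.
Buyers' price falls by P* − Pb = 2680/9 − 2600/9 = 80/9; sellers' price rises by Ps − P* = 2708/9 − 2680/9 = 28/9.

Buyers gain 80/9 per unit; sellers gain 28/9 per unit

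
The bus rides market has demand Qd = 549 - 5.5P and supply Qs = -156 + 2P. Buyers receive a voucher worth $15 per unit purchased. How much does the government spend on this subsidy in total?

Government cost = $810

Pre-subsidy: 549 - 5.5P = -156 + 2P gives P* = 94, Q* = 32.
With the rebate, buyers effectively pay Pb = Ps − 15, where Ps is the price sellers receive.
Demand in terms of Ps becomes Qd = 549 − 5.5(Ps − 15) = 631.5 - 5.5Ps. Setting this equal to supply: 631.5 - 5.5Ps = -156 + 2Ps, so Ps = 105.
Buyers pay Pb = 105 − 15 = 90; Q' = -156 + 2·105 = 54.
Government outlay = subsidy × quantity = 15 × 54 = 810.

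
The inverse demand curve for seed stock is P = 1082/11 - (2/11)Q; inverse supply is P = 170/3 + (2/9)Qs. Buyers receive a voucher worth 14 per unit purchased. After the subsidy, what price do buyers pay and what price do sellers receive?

Buyers pay 73.3; sellers receive 87.3

Pre-subsidy: 1082/11 - (2/11)Q = 170/3 + (2/9)Q gives Q* = 103.2 and P* = 79.6.
With the rebate, buyers effectively pay Pb = Ps − 14, where Ps is the price sellers receive.
On the curves, Pb = 1082/11 - (2/11)Q and Ps = 170/3 + (2/9)Q; the wedge Ps − Pb = 14 gives 170/3 + (2/9)Q − (1082/11 - (2/11)Q) = 14, so Q' = 137.85.
Then Pb = 1082/11 − (2/11)·137.85 = 73.3 and Ps = 170/3 + (2/9)·137.85 = 87.3.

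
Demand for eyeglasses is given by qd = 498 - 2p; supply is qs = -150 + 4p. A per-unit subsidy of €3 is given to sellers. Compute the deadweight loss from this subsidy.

Pre-subsidy: 498 - 2p = -150 + 4p gives p* = 108, q* = 282.
With the subsidy, sellers receive ps = pb + 3 for each unit, where pb is the price buyers pay.
Supply in terms of pb becomes qs = -150 + 4(pb + 3) = -138 + 4pb. Setting this equal to demand: 498 - 2pb = -138 + 4pb, so pb = 106.
Sellers receive ps = 106 + 3 = 109; q' = 498 − 2·106 = 286.
The subsidy expands output by 286 − 282 = 4 past the efficient level; on those units the gap between marginal cost and willingness to pay runs from 0 up to 3.
DWL = ½ × 3 × 4 = 6.

Deadweight loss = €6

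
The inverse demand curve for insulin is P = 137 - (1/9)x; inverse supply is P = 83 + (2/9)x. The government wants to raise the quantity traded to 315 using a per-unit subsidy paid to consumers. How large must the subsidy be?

Required subsidy s = 51 per unit

At x = 315, from the demand curve buyers pay Pb = 137 − (1/9)·315 = 102; from the supply curve sellers need Ps = 83 + (2/9)·315 = 153.
The subsidy must fill the gap: s = Ps − Pb = 153 − 102 = 51.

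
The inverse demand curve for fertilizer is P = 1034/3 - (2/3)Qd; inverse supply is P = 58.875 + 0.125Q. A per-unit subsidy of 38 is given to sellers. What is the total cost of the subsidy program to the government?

Government cost = 15542

Pre-subsidy: 1034/3 - (2/3)Q = 58.875 + 0.125Q gives Q* = 361 and P* = 104.
With the subsidy, sellers receive Ps = Pb + 38 for each unit, where Pb is the price buyers pay.
On the curves, Pb = 1034/3 - (2/3)Q and Ps = 58.875 + 0.125Q; the wedge Ps − Pb = 38 gives 58.875 + 0.125Q − (1034/3 - (2/3)Q) = 38, so Q' = 409.
Then Pb = 1034/3 − (2/3)·409 = 72 and Ps = 58.875 + 0.125·409 = 110.
Government outlay = subsidy × quantity = 38 × 409 = 15542.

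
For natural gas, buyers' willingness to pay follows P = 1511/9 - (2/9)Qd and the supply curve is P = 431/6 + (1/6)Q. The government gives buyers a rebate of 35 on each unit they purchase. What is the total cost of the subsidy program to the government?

Government cost = 11795

Pre-subsidy: 1511/9 - (2/9)Q = 431/6 + (1/6)Q gives Q* = 247 and P* = 113.
With the rebate, buyers effectively pay Pb = Ps − 35, where Ps is the price sellers receive.
On the curves, Pb = 1511/9 - (2/9)Q and Ps = 431/6 + (1/6)Q; the wedge Ps − Pb = 35 gives 431/6 + (1/6)Q − (1511/9 - (2/9)Q) = 35, so Q' = 337.
Then Pb = 1511/9 − (2/9)·337 = 93 and Ps = 431/6 + (1/6)·337 = 128.
Government outlay = subsidy × quantity = 35 × 337 = 11795.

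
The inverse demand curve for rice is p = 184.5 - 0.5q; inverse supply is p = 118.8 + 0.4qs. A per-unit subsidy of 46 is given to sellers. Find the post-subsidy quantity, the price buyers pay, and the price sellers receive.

Pre-subsidy: 184.5 - 0.5q = 118.8 + 0.4q gives q* = 73 and p* = 148.
With the subsidy, sellers receive ps = pb + 46 for each unit, where pb is the price buyers pay.
On the curves, pb = 184.5 - 0.5q and ps = 118.8 + 0.4q; the wedge ps − pb = 46 gives 118.8 + 0.4q − (184.5 - 0.5q) = 46, so q' = 1117/9.
Then pb = 184.5 − 0.5·(1117/9) = 1102/9 and ps = 118.8 + 0.4·(1117/9) = 1516/9.

q' = 1117/9; buyers pay 1102/9; sellers receive 1516/9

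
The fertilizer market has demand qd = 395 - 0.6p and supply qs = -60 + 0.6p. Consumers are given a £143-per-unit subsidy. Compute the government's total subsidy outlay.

Pre-subsidy: 395 - 0.6p = -60 + 0.6p gives p* = 2275/6, q* = 167.5.
With the rebate, buyers effectively pay pb = ps − 143, where ps is the price sellers receive.
Demand in terms of ps becomes qd = 395 − 0.6(ps − 143) = 480.8 - 0.6ps. Setting this equal to supply: 480.8 - 0.6ps = -60 + 0.6ps, so ps = 1352/3.
Buyers pay pb = 1352/3 − 143 = 923/3; q' = -60 + 0.6·(1352/3) = 210.4.
Government outlay = subsidy × quantity = 143 × 210.4 = 30087.2.

Government cost = £30087.2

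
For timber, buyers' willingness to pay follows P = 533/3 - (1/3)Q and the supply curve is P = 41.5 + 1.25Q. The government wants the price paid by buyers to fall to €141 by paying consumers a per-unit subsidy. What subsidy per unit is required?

Required subsidy s = €38 per unit

At a buyer price of 141, quantity demanded is 533 − 3·141 = 110.
Sellers supply 110 only when they receive Ps = 41.5 + 1.25·110 = 179.
s = Ps − Pb = 179 − 141 = 38.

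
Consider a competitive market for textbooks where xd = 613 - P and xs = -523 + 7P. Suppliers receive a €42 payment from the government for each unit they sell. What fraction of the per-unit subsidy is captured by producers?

Pre-subsidy: 613 - P = -523 + 7P gives P* = 142, x* = 471.
With the subsidy, sellers receive Ps = Pb + 42 for each unit, where Pb is the price buyers pay.
Supply in terms of Pb becomes xs = -523 + 7(Pb + 42) = -229 + 7Pb. Setting this equal to demand: 613 - Pb = -229 + 7Pb, so Pb = 105.25.
Sellers receive Ps = 105.25 + 42 = 147.25; x' = 613 − 1·105.25 = 507.75.
Buyers' price falls by P* − Pb = 142 − 105.25 = 36.75; sellers' price rises by Ps − P* = 147.25 − 142 = 5.25.
So producers capture 5.25/42 = 0.125 of each unit of subsidy.

Producer share = 0.125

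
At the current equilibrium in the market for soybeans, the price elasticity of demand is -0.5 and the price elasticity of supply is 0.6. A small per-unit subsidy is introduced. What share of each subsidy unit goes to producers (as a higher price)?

Producer share = 5/11

For a small subsidy around the equilibrium, the benefit split depends on the relative slopes, which at a point are proportional to the elasticities.
Buyer share = εs/(εs + |εd|) = 0.6/(0.6 + 0.5) = 6/11; seller share = |εd|/(εs + |εd|) = 5/11.
So producers capture 5/11 of the subsidy.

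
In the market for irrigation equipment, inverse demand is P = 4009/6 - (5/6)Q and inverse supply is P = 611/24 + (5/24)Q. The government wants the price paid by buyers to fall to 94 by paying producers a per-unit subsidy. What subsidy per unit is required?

Required subsidy s = 75 per unit

At a buyer price of 94, quantity demanded is 801.8 − 1.2·94 = 689.
Sellers supply 689 only when they receive Ps = 611/24 + (5/24)·689 = 169.
s = Ps − Pb = 169 − 94 = 75.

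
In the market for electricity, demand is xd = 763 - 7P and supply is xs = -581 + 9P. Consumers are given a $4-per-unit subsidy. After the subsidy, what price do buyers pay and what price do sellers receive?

Buyers pay $81.75; sellers receive $85.75

Pre-subsidy: 763 - 7P = -581 + 9P gives P* = 84, x* = 175.
With the rebate, buyers effectively pay Pb = Ps − 4, where Ps is the price sellers receive.
Demand in terms of Ps becomes xd = 763 − 7(Ps − 4) = 791 - 7Ps. Setting this equal to supply: 791 - 7Ps = -581 + 9Ps, so Ps = 85.75.
Buyers pay Pb = 85.75 − 4 = 81.75; x' = -581 + 9·85.75 = 190.75.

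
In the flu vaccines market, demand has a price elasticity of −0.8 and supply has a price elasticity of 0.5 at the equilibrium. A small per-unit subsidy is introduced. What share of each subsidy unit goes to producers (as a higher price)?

Producer share = 8/13

For a small subsidy around the equilibrium, the benefit split depends on the relative slopes, which at a point are proportional to the elasticities.
Buyer share = εs/(εs + |εd|) = 0.5/(0.5 + 0.8) = 5/13; seller share = |εd|/(εs + |εd|) = 8/13.
So producers capture 8/13 of the subsidy.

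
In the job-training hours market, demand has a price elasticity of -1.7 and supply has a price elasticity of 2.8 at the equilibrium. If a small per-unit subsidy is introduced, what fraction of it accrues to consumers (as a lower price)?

For a small subsidy around the equilibrium, the benefit split depends on the relative slopes, which at a point are proportional to the elasticities.
Buyer share = εs/(εs + |εd|) = 2.8/(2.8 + 1.7) = 28/45; seller share = |εd|/(εs + |εd|) = 17/45.

Consumer share = 28/45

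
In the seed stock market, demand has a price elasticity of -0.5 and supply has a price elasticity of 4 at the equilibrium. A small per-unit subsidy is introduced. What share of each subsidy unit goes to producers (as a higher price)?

For a small subsidy around the equilibrium, the benefit split depends on the relative slopes, which at a point are proportional to the elasticities.
Buyer share = εs/(εs + |εd|) = 4/(4 + 0.5) = 8/9; seller share = |εd|/(εs + |εd|) = 1/9.
So producers capture 1/9 of the subsidy.

Producer share = 1/9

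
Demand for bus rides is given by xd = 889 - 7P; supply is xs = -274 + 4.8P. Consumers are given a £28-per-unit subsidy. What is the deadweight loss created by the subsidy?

Deadweight loss = 65856/59

Pre-subsidy: 889 - 7P = -274 + 4.8P gives P* = 5815/59, x* = 11746/59.
With the rebate, buyers effectively pay Pb = Ps − 28, where Ps is the price sellers receive.
Demand in terms of Ps becomes xd = 889 − 7(Ps − 28) = 1085 - 7Ps. Setting this equal to supply: 1085 - 7Ps = -274 + 4.8Ps, so Ps = 6795/59.
Buyers pay Pb = 6795/59 − 28 = 5143/59; x' = -274 + 4.8·(6795/59) = 16450/59.
The subsidy expands output by 16450/59 − 11746/59 = 4704/59 past the efficient level; on those units the gap between marginal cost and willingness to pay runs from 0 up to 28.
DWL = ½ × 28 × 4704/59 = 65856/59.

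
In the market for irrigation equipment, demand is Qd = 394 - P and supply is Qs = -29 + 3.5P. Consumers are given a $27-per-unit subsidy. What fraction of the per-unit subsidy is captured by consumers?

Pre-subsidy: 394 - P = -29 + 3.5P gives P* = 94, Q* = 300.
With the rebate, buyers effectively pay Pb = Ps − 27, where Ps is the price sellers receive.
Demand in terms of Ps becomes Qd = 394 − 1(Ps − 27) = 421 - Ps. Setting this equal to supply: 421 - Ps = -29 + 3.5Ps, so Ps = 100.
Buyers pay Pb = 100 − 27 = 73; Q' = -29 + 3.5·100 = 321.
Buyers' price falls by P* − Pb = 94 − 73 = 21; sellers' price rises by Ps − P* = 100 − 94 = 6.
So consumers capture 21/27 = 7/9 of each unit of subsidy.

Consumer share = 7/9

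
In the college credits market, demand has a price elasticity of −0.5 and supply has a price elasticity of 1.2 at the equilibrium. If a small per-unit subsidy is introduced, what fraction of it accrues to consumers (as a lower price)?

For a small subsidy around the equilibrium, the benefit split depends on the relative slopes, which at a point are proportional to the elasticities.
Buyer share = εs/(εs + |εd|) = 1.2/(1.2 + 0.5) = 12/17; seller share = |εd|/(εs + |εd|) = 5/17.

Consumer share = 12/17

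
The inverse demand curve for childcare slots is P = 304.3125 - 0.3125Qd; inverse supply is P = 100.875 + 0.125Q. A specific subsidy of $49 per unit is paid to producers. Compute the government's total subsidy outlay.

Pre-subsidy: 304.3125 - 0.3125Q = 100.875 + 0.125Q gives Q* = 465 and P* = 159.
With the subsidy, sellers receive Ps = Pb + 49 for each unit, where Pb is the price buyers pay.
On the curves, Pb = 304.3125 - 0.3125Q and Ps = 100.875 + 0.125Q; the wedge Ps − Pb = 49 gives 100.875 + 0.125Q − (304.3125 - 0.3125Q) = 49, so Q' = 577.
Then Pb = 304.3125 − 0.3125·577 = 124 and Ps = 100.875 + 0.125·577 = 173.
Government outlay = subsidy × quantity = 49 × 577 = 28273.

Government cost = $28273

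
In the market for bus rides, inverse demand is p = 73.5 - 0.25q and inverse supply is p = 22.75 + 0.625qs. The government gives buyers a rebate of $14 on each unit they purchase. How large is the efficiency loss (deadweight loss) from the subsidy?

Pre-subsidy: 73.5 - 0.25q = 22.75 + 0.625q gives q* = 58 and p* = 59.
With the rebate, buyers effectively pay pb = ps − 14, where ps is the price sellers receive.
On the curves, pb = 73.5 - 0.25q and ps = 22.75 + 0.625q; the wedge ps − pb = 14 gives 22.75 + 0.625q − (73.5 - 0.25q) = 14, so q' = 74.
Then pb = 73.5 − 0.25·74 = 55 and ps = 22.75 + 0.625·74 = 69.
The subsidy expands output by 74 − 58 = 16 past the efficient level; on those units the gap between marginal cost and willingness to pay runs from 0 up to 14.
DWL = ½ × 14 × 16 = 112.

Deadweight loss = $112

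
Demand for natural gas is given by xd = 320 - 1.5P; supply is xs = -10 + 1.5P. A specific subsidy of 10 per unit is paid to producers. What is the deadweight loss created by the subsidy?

Deadweight loss = 37.5

Pre-subsidy: 320 - 1.5P = -10 + 1.5P gives P* = 110, x* = 155.
With the subsidy, sellers receive Ps = Pb + 10 for each unit, where Pb is the price buyers pay.
Supply in terms of Pb becomes xs = -10 + 1.5(Pb + 10) = 5 + 1.5Pb. Setting this equal to demand: 320 - 1.5Pb = 5 + 1.5Pb, so Pb = 105.
Sellers receive Ps = 105 + 10 = 115; x' = 320 − 1.5·105 = 162.5.
The subsidy expands output by 162.5 − 155 = 7.5 past the efficient level; on those units the gap between marginal cost and willingness to pay runs from 0 up to 10.
DWL = ½ × 10 × 7.5 = 37.5.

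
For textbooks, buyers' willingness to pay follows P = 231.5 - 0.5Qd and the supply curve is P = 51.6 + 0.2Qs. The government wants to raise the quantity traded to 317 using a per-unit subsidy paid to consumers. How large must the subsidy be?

At Q = 317, from the demand curve buyers pay Pb = 231.5 − 0.5·317 = 73; from the supply curve sellers need Ps = 51.6 + 0.2·317 = 115.
The subsidy must fill the gap: s = Ps − Pb = 115 − 73 = 42.

Required subsidy s = 42 per unit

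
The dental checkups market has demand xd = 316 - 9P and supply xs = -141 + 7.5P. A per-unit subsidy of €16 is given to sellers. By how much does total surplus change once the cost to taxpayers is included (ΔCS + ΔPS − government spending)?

Pre-subsidy: 316 - 9P = -141 + 7.5P gives P* = 914/33, x* = 734/11.
With the subsidy, sellers receive Ps = Pb + 16 for each unit, where Pb is the price buyers pay.
Supply in terms of Pb becomes xs = -141 + 7.5(Pb + 16) = -21 + 7.5Pb. Setting this equal to demand: 316 - 9Pb = -21 + 7.5Pb, so Pb = 674/33.
Sellers receive Ps = 674/33 + 16 = 1202/33; x' = 316 − 9·(674/33) = 1454/11.
ΔCS = ½(734/11 + 1454/11)(914/33 − 674/33) = 87520/121; ΔPS = ½(734/11 + 1454/11)(1202/33 − 914/33) = 105024/121.
Government spending = 16 × 1454/11 = 23264/11.
Net change = 87520/121 + 105024/121 − 23264/11 = -5760/11. The loss equals the DWL triangle ½·16·720/11.

Net change in total surplus = -5760/11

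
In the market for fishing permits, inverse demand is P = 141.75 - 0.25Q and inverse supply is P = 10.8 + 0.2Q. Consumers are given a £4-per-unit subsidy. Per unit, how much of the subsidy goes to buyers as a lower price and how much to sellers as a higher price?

Pre-subsidy: 141.75 - 0.25Q = 10.8 + 0.2Q gives Q* = 291 and P* = 69.
With the rebate, buyers effectively pay Pb = Ps − 4, where Ps is the price sellers receive.
On the curves, Pb = 141.75 - 0.25Q and Ps = 10.8 + 0.2Q; the wedge Ps − Pb = 4 gives 10.8 + 0.2Q − (141.75 - 0.25Q) = 4, so Q' = 2699/9.
Then Pb = 141.75 − 0.25·(2699/9) = 601/9 and Ps = 10.8 + 0.2·(2699/9) = 637/9.
Buyers' price falls by P* − Pb = 69 − 601/9 = 20/9; sellers' price rises by Ps − P* = 637/9 − 69 = 16/9.

Buyers gain 20/9 per unit; sellers gain 16/9 per unit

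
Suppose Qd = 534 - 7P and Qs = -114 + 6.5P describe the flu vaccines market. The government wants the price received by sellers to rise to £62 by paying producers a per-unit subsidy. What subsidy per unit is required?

At a seller price of 62, quantity supplied is -114 + 6.5·62 = 289.
Buyers absorb 289 only when they pay Pb with 534 − 7·Pb = 289, i.e. Pb = 35.
s = Ps − Pb = 62 − 35 = 27.

Required subsidy s = £27 per unit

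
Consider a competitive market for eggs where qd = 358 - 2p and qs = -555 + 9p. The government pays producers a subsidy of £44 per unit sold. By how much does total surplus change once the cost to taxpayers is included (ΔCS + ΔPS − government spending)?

Net change in total surplus = -£1584

Pre-subsidy: 358 - 2p = -555 + 9p gives p* = 83, q* = 192.
With the subsidy, sellers receive ps = pb + 44 for each unit, where pb is the price buyers pay.
Supply in terms of pb becomes qs = -555 + 9(pb + 44) = -159 + 9pb. Setting this equal to demand: 358 - 2pb = -159 + 9pb, so pb = 47.
Sellers receive ps = 47 + 44 = 91; q' = 358 − 2·47 = 264.
ΔCS = ½(192 + 264)(83 − 47) = 8208; ΔPS = ½(192 + 264)(91 − 83) = 1824.
Government spending = 44 × 264 = 11616.
Net change = 8208 + 1824 − 11616 = -1584. The loss equals the DWL triangle ½·44·72.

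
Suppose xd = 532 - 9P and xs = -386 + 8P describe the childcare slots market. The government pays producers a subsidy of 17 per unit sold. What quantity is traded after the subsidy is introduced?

x' = 118

Pre-subsidy: 532 - 9P = -386 + 8P gives P* = 54, x* = 46.
With the subsidy, sellers receive Ps = Pb + 17 for each unit, where Pb is the price buyers pay.
Supply in terms of Pb becomes xs = -386 + 8(Pb + 17) = -250 + 8Pb. Setting this equal to demand: 532 - 9Pb = -250 + 8Pb, so Pb = 46.
Sellers receive Ps = 46 + 17 = 63; x' = 532 − 9·46 = 118.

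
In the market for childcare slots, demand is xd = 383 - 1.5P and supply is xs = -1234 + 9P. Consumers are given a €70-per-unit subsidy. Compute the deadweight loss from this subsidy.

Pre-subsidy: 383 - 1.5P = -1234 + 9P gives P* = 154, x* = 152.
With the rebate, buyers effectively pay Pb = Ps − 70, where Ps is the price sellers receive.
Demand in terms of Ps becomes xd = 383 − 1.5(Ps − 70) = 488 - 1.5Ps. Setting this equal to supply: 488 - 1.5Ps = -1234 + 9Ps, so Ps = 164.
Buyers pay Pb = 164 − 70 = 94; x' = -1234 + 9·164 = 242.
The subsidy expands output by 242 − 152 = 90 past the efficient level; on those units the gap between marginal cost and willingness to pay runs from 0 up to 70.
DWL = ½ × 70 × 90 = 3150.

Deadweight loss = €3150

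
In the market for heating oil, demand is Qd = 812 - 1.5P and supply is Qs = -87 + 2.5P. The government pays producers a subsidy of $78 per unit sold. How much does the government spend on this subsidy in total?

Government cost = $42744

Pre-subsidy: 812 - 1.5P = -87 + 2.5P gives P* = 224.75, Q* = 474.875.
With the subsidy, sellers receive Ps = Pb + 78 for each unit, where Pb is the price buyers pay.
Supply in terms of Pb becomes Qs = -87 + 2.5(Pb + 78) = 108 + 2.5Pb. Setting this equal to demand: 812 - 1.5Pb = 108 + 2.5Pb, so Pb = 176.
Sellers receive Ps = 176 + 78 = 254; Q' = 812 − 1.5·176 = 548.
Government outlay = subsidy × quantity = 78 × 548 = 42744.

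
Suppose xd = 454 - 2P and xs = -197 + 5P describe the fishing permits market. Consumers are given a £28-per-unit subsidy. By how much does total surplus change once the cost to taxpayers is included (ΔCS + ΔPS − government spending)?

Pre-subsidy: 454 - 2P = -197 + 5P gives P* = 93, x* = 268.
With the rebate, buyers effectively pay Pb = Ps − 28, where Ps is the price sellers receive.
Demand in terms of Ps becomes xd = 454 − 2(Ps − 28) = 510 - 2Ps. Setting this equal to supply: 510 - 2Ps = -197 + 5Ps, so Ps = 101.
Buyers pay Pb = 101 − 28 = 73; x' = -197 + 5·101 = 308.
ΔCS = ½(268 + 308)(93 − 73) = 5760; ΔPS = ½(268 + 308)(101 − 93) = 2304.
Government spending = 28 × 308 = 8624.
Net change = 5760 + 2304 − 8624 = -560. The loss equals the DWL triangle ½·28·40.

Net change in total surplus = -£560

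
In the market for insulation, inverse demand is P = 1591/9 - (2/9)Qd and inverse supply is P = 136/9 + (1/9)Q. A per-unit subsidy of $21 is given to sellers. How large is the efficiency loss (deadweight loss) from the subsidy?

Pre-subsidy: 1591/9 - (2/9)Q = 136/9 + (1/9)Q gives Q* = 485 and P* = 69.
With the subsidy, sellers receive Ps = Pb + 21 for each unit, where Pb is the price buyers pay.
On the curves, Pb = 1591/9 - (2/9)Q and Ps = 136/9 + (1/9)Q; the wedge Ps − Pb = 21 gives 136/9 + (1/9)Q − (1591/9 - (2/9)Q) = 21, so Q' = 548.
Then Pb = 1591/9 − (2/9)·548 = 55 and Ps = 136/9 + (1/9)·548 = 76.
The subsidy expands output by 548 − 485 = 63 past the efficient level; on those units the gap between marginal cost and willingness to pay runs from 0 up to 21.
DWL = ½ × 21 × 63 = 661.5.

Deadweight loss = $661.5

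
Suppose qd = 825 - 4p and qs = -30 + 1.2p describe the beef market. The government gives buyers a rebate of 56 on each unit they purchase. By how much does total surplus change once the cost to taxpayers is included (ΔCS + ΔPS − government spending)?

Pre-subsidy: 825 - 4p = -30 + 1.2p gives p* = 4275/26, q* = 2175/13.
With the rebate, buyers effectively pay pb = ps − 56, where ps is the price sellers receive.
Demand in terms of ps becomes qd = 825 − 4(ps − 56) = 1049 - 4ps. Setting this equal to supply: 1049 - 4ps = -30 + 1.2ps, so ps = 207.5.
Buyers pay pb = 207.5 − 56 = 151.5; q' = -30 + 1.2·207.5 = 219.
ΔCS = ½(2175/13 + 219)(4275/26 − 151.5) = 421848/169; ΔPS = ½(2175/13 + 219)(207.5 − 4275/26) = 1406160/169.
Government spending = 56 × 219 = 12264.
Net change = 421848/169 + 1406160/169 − 12264 = -18816/13. The loss equals the DWL triangle ½·56·672/13.

Net change in total surplus = -18816/13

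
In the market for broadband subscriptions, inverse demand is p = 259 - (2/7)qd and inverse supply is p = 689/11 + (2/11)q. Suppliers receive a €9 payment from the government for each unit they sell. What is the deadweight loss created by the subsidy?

Pre-subsidy: 259 - (2/7)q = 689/11 + (2/11)q gives q* = 420 and p* = 139.
With the subsidy, sellers receive ps = pb + 9 for each unit, where pb is the price buyers pay.
On the curves, pb = 259 - (2/7)q and ps = 689/11 + (2/11)q; the wedge ps − pb = 9 gives 689/11 + (2/11)q − (259 - (2/7)q) = 9, so q' = 439.25.
Then pb = 259 − (2/7)·439.25 = 133.5 and ps = 689/11 + (2/11)·439.25 = 142.5.
The subsidy expands output by 439.25 − 420 = 19.25 past the efficient level; on those units the gap between marginal cost and willingness to pay runs from 0 up to 9.
DWL = ½ × 9 × 19.25 = 86.625.

Deadweight loss = €86.625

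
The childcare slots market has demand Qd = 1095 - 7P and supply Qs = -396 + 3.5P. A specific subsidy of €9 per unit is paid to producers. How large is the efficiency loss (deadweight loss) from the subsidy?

Deadweight loss = €94.5

Pre-subsidy: 1095 - 7P = -396 + 3.5P gives P* = 142, Q* = 101.
With the subsidy, sellers receive Ps = Pb + 9 for each unit, where Pb is the price buyers pay.
Supply in terms of Pb becomes Qs = -396 + 3.5(Pb + 9) = -364.5 + 3.5Pb. Setting this equal to demand: 1095 - 7Pb = -364.5 + 3.5Pb, so Pb = 139.
Sellers receive Ps = 139 + 9 = 148; Q' = 1095 − 7·139 = 122.
The subsidy expands output by 122 − 101 = 21 past the efficient level; on those units the gap between marginal cost and willingness to pay runs from 0 up to 9.
DWL = ½ × 9 × 21 = 94.5.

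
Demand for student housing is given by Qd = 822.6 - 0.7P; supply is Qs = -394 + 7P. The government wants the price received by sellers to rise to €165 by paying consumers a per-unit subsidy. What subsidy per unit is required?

At a seller price of 165, quantity supplied is -394 + 7·165 = 761.
Buyers absorb 761 only when they pay Pb with 822.6 − 0.7·Pb = 761, i.e. Pb = 88.
s = Ps − Pb = 165 − 88 = 77.

Required subsidy s = €77 per unit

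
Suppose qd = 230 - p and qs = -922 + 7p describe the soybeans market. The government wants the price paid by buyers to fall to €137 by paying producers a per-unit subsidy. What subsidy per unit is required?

Required subsidy s = €8 per unit

At a buyer price of 137, quantity demanded is 230 − 1·137 = 93.
Sellers supply 93 only when they receive ps with -922 + 7·ps = 93, i.e. ps = 145.
s = ps − pb = 145 − 137 = 8.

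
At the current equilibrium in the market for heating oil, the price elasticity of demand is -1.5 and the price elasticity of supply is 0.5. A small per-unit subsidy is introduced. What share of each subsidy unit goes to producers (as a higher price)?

Producer share = 0.75

For a small subsidy around the equilibrium, the benefit split depends on the relative slopes, which at a point are proportional to the elasticities.
Buyer share = εs/(εs + |εd|) = 0.5/(0.5 + 1.5) = 0.25; seller share = |εd|/(εs + |εd|) = 0.75.
So producers capture 0.75 of the subsidy.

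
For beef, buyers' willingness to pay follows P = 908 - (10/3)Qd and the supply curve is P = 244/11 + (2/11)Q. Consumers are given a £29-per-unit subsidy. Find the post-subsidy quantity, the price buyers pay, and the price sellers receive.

Q' = 260.25; buyers pay £40.5; sellers receive £69.5

Pre-subsidy: 908 - (10/3)Q = 244/11 + (2/11)Q gives Q* = 252 and P* = 68.
With the rebate, buyers effectively pay Pb = Ps − 29, where Ps is the price sellers receive.
On the curves, Pb = 908 - (10/3)Q and Ps = 244/11 + (2/11)Q; the wedge Ps − Pb = 29 gives 244/11 + (2/11)Q − (908 - (10/3)Q) = 29, so Q' = 260.25.
Then Pb = 908 − (10/3)·260.25 = 40.5 and Ps = 244/11 + (2/11)·260.25 = 69.5.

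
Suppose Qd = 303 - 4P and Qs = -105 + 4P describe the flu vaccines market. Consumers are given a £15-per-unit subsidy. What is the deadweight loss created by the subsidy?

Deadweight loss = £225

Pre-subsidy: 303 - 4P = -105 + 4P gives P* = 51, Q* = 99.
With the rebate, buyers effectively pay Pb = Ps − 15, where Ps is the price sellers receive.
Demand in terms of Ps becomes Qd = 303 − 4(Ps − 15) = 363 - 4Ps. Setting this equal to supply: 363 - 4Ps = -105 + 4Ps, so Ps = 58.5.
Buyers pay Pb = 58.5 − 15 = 43.5; Q' = -105 + 4·58.5 = 129.
The subsidy expands output by 129 − 99 = 30 past the efficient level; on those units the gap between marginal cost and willingness to pay runs from 0 up to 15.
DWL = ½ × 15 × 30 = 225.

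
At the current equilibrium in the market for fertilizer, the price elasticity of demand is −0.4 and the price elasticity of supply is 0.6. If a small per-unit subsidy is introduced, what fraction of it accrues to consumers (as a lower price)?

For a small subsidy around the equilibrium, the benefit split depends on the relative slopes, which at a point are proportional to the elasticities.
Buyer share = εs/(εs + |εd|) = 0.6/(0.6 + 0.4) = 0.6; seller share = |εd|/(εs + |εd|) = 0.4.

Consumer share = 0.6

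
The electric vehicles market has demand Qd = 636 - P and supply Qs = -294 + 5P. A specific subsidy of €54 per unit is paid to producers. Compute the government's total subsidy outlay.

Government cost = €28404

Pre-subsidy: 636 - P = -294 + 5P gives P* = 155, Q* = 481.
With the subsidy, sellers receive Ps = Pb + 54 for each unit, where Pb is the price buyers pay.
Supply in terms of Pb becomes Qs = -294 + 5(Pb + 54) = -24 + 5Pb. Setting this equal to demand: 636 - Pb = -24 + 5Pb, so Pb = 110.
Sellers receive Ps = 110 + 54 = 164; Q' = 636 − 1·110 = 526.
Government outlay = subsidy × quantity = 54 × 526 = 28404.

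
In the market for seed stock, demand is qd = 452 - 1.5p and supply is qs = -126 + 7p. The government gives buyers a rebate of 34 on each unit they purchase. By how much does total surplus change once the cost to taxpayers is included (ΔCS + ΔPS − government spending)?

Pre-subsidy: 452 - 1.5p = -126 + 7p gives p* = 68, q* = 350.
With the rebate, buyers effectively pay pb = ps − 34, where ps is the price sellers receive.
Demand in terms of ps becomes qd = 452 − 1.5(ps − 34) = 503 - 1.5ps. Setting this equal to supply: 503 - 1.5ps = -126 + 7ps, so ps = 74.
Buyers pay pb = 74 − 34 = 40; q' = -126 + 7·74 = 392.
ΔCS = ½(350 + 392)(68 − 40) = 10388; ΔPS = ½(350 + 392)(74 − 68) = 2226.
Government spending = 34 × 392 = 13328.
Net change = 10388 + 2226 − 13328 = -714. The loss equals the DWL triangle ½·34·42.

Net change in total surplus = -714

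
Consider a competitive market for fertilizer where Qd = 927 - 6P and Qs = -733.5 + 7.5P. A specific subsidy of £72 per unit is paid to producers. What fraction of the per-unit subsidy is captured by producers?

Pre-subsidy: 927 - 6P = -733.5 + 7.5P gives P* = 123, Q* = 189.
With the subsidy, sellers receive Ps = Pb + 72 for each unit, where Pb is the price buyers pay.
Supply in terms of Pb becomes Qs = -733.5 + 7.5(Pb + 72) = -193.5 + 7.5Pb. Setting this equal to demand: 927 - 6Pb = -193.5 + 7.5Pb, so Pb = 83.
Sellers receive Ps = 83 + 72 = 155; Q' = 927 − 6·83 = 429.
Buyers' price falls by P* − Pb = 123 − 83 = 40; sellers' price rises by Ps − P* = 155 − 123 = 32.
So producers capture 32/72 = 4/9 of each unit of subsidy.

Producer share = 4/9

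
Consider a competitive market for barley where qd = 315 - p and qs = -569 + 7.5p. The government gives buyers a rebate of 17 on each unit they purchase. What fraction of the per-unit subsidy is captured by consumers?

Consumer share = 15/17

Pre-subsidy: 315 - p = -569 + 7.5p gives p* = 104, q* = 211.
With the rebate, buyers effectively pay pb = ps − 17, where ps is the price sellers receive.
Demand in terms of ps becomes qd = 315 − 1(ps − 17) = 332 - ps. Setting this equal to supply: 332 - ps = -569 + 7.5ps, so ps = 106.
Buyers pay pb = 106 − 17 = 89; q' = -569 + 7.5·106 = 226.
Buyers' price falls by p* − pb = 104 − 89 = 15; sellers' price rises by ps − p* = 106 − 104 = 2.
So consumers capture 15/17 = 15/17 of each unit of subsidy.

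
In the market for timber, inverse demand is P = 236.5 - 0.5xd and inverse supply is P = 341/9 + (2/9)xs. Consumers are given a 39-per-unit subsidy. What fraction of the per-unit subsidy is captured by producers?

Producer share = 4/13

Pre-subsidy: 236.5 - 0.5x = 341/9 + (2/9)x gives x* = 275 and P* = 99.
With the rebate, buyers effectively pay Pb = Ps − 39, where Ps is the price sellers receive.
On the curves, Pb = 236.5 - 0.5x and Ps = 341/9 + (2/9)x; the wedge Ps − Pb = 39 gives 341/9 + (2/9)x − (236.5 - 0.5x) = 39, so x' = 329.
Then Pb = 236.5 − 0.5·329 = 72 and Ps = 341/9 + (2/9)·329 = 111.
Buyers' price falls by P* − Pb = 99 − 72 = 27; sellers' price rises by Ps − P* = 111 − 99 = 12.
So producers capture 12/39 = 4/13 of each unit of subsidy.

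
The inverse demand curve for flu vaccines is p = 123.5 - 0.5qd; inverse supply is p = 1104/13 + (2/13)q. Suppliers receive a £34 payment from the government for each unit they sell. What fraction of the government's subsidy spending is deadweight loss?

Pre-subsidy: 123.5 - 0.5q = 1104/13 + (2/13)q gives q* = 59 and p* = 94.
With the subsidy, sellers receive ps = pb + 34 for each unit, where pb is the price buyers pay.
On the curves, pb = 123.5 - 0.5q and ps = 1104/13 + (2/13)q; the wedge ps − pb = 34 gives 1104/13 + (2/13)q − (123.5 - 0.5q) = 34, so q' = 111.
Then pb = 123.5 − 0.5·111 = 68 and ps = 1104/13 + (2/13)·111 = 102.
ΔCS = ½(59 + 111)(94 − 68) = 2210; ΔPS = ½(59 + 111)(102 − 94) = 680.
Government spending = 34 × 111 = 3774.
DWL = ½ × 34 × (111 − 59) = 884; fraction = 884 / 3774 = 26/111.

DWL / government spending = 26/111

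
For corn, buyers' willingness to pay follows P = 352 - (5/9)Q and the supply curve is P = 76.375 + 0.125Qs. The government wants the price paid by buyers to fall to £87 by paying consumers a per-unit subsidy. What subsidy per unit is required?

At a buyer price of 87, quantity demanded is 633.6 − 1.8·87 = 477.
Sellers supply 477 only when they receive Ps = 76.375 + 0.125·477 = 136.
s = Ps − Pb = 136 − 87 = 49.

Required subsidy s = £49 per unit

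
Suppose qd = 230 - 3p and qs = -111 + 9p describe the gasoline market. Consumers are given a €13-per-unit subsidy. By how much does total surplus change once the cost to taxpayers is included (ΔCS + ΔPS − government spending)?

Pre-subsidy: 230 - 3p = -111 + 9p gives p* = 341/12, q* = 144.75.
With the rebate, buyers effectively pay pb = ps − 13, where ps is the price sellers receive.
Demand in terms of ps becomes qd = 230 − 3(ps − 13) = 269 - 3ps. Setting this equal to supply: 269 - 3ps = -111 + 9ps, so ps = 95/3.
Buyers pay pb = 95/3 − 13 = 56/3; q' = -111 + 9·(95/3) = 174.
ΔCS = ½(144.75 + 174)(341/12 − 56/3) = 1553.90625; ΔPS = ½(144.75 + 174)(95/3 − 341/12) = 517.96875.
Government spending = 13 × 174 = 2262.
Net change = 1553.90625 + 517.96875 − 2262 = -190.125. The loss equals the DWL triangle ½·13·29.25.

Net change in total surplus = -€190.125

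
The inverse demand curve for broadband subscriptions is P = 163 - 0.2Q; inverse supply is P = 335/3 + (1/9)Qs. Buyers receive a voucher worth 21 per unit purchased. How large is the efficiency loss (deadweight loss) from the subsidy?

Deadweight loss = 708.75

Pre-subsidy: 163 - 0.2Q = 335/3 + (1/9)Q gives Q* = 165 and P* = 130.
With the rebate, buyers effectively pay Pb = Ps − 21, where Ps is the price sellers receive.
On the curves, Pb = 163 - 0.2Q and Ps = 335/3 + (1/9)Q; the wedge Ps − Pb = 21 gives 335/3 + (1/9)Q − (163 - 0.2Q) = 21, so Q' = 232.5.
Then Pb = 163 − 0.2·232.5 = 116.5 and Ps = 335/3 + (1/9)·232.5 = 137.5.
The subsidy expands output by 232.5 − 165 = 67.5 past the efficient level; on those units the gap between marginal cost and willingness to pay runs from 0 up to 21.
DWL = ½ × 21 × 67.5 = 708.75.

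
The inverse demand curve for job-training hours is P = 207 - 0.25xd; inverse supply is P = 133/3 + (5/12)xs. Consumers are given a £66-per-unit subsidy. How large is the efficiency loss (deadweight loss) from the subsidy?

Pre-subsidy: 207 - 0.25x = 133/3 + (5/12)x gives x* = 244 and P* = 146.
With the rebate, buyers effectively pay Pb = Ps − 66, where Ps is the price sellers receive.
On the curves, Pb = 207 - 0.25x and Ps = 133/3 + (5/12)x; the wedge Ps − Pb = 66 gives 133/3 + (5/12)x − (207 - 0.25x) = 66, so x' = 343.
Then Pb = 207 − 0.25·343 = 121.25 and Ps = 133/3 + (5/12)·343 = 187.25.
The subsidy expands output by 343 − 244 = 99 past the efficient level; on those units the gap between marginal cost and willingness to pay runs from 0 up to 66.
DWL = ½ × 66 × 99 = 3267.

Deadweight loss = £3267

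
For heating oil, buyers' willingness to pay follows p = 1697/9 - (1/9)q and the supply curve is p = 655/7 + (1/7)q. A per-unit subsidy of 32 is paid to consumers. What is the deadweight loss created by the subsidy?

Deadweight loss = 2016

Pre-subsidy: 1697/9 - (1/9)q = 655/7 + (1/7)q gives q* = 374 and p* = 147.
With the rebate, buyers effectively pay pb = ps − 32, where ps is the price sellers receive.
On the curves, pb = 1697/9 - (1/9)q and ps = 655/7 + (1/7)q; the wedge ps − pb = 32 gives 655/7 + (1/7)q − (1697/9 - (1/9)q) = 32, so q' = 500.
Then pb = 1697/9 − (1/9)·500 = 133 and ps = 655/7 + (1/7)·500 = 165.
The subsidy expands output by 500 − 374 = 126 past the efficient level; on those units the gap between marginal cost and willingness to pay runs from 0 up to 32.
DWL = ½ × 32 × 126 = 2016.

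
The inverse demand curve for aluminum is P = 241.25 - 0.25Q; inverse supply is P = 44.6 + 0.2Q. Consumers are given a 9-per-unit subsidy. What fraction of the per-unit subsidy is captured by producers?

Pre-subsidy: 241.25 - 0.25Q = 44.6 + 0.2Q gives Q* = 437 and P* = 132.
With the rebate, buyers effectively pay Pb = Ps − 9, where Ps is the price sellers receive.
On the curves, Pb = 241.25 - 0.25Q and Ps = 44.6 + 0.2Q; the wedge Ps − Pb = 9 gives 44.6 + 0.2Q − (241.25 - 0.25Q) = 9, so Q' = 457.
Then Pb = 241.25 − 0.25·457 = 127 and Ps = 44.6 + 0.2·457 = 136.
Buyers' price falls by P* − Pb = 132 − 127 = 5; sellers' price rises by Ps − P* = 136 − 132 = 4.
So producers capture 4/9 = 4/9 of each unit of subsidy.

Producer share = 4/9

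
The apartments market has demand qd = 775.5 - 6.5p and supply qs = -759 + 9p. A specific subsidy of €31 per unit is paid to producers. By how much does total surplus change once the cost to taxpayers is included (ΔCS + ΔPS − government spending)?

Pre-subsidy: 775.5 - 6.5p = -759 + 9p gives p* = 99, q* = 132.
With the subsidy, sellers receive ps = pb + 31 for each unit, where pb is the price buyers pay.
Supply in terms of pb becomes qs = -759 + 9(pb + 31) = -480 + 9pb. Setting this equal to demand: 775.5 - 6.5pb = -480 + 9pb, so pb = 81.
Sellers receive ps = 81 + 31 = 112; q' = 775.5 − 6.5·81 = 249.
ΔCS = ½(132 + 249)(99 − 81) = 3429; ΔPS = ½(132 + 249)(112 − 99) = 2476.5.
Government spending = 31 × 249 = 7719.
Net change = 3429 + 2476.5 − 7719 = -1813.5. The loss equals the DWL triangle ½·31·117.

Net change in total surplus = -€1813.5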